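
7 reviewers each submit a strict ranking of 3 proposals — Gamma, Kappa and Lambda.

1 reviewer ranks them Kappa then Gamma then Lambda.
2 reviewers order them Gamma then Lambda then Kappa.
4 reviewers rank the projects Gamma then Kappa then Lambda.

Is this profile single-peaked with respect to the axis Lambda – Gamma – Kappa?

yes

Axis positions: Lambda=1, Gamma=2, Kappa=3.
Type 1 (peak Kappa at position 3): ranking walks positions 3-2-1, expanding outward from the peak — single-peaked.
Type 2 (peak Gamma at position 2): ranking walks positions 2-1-3, expanding outward from the peak — single-peaked.
Type 3 (peak Gamma at position 2): ranking walks positions 2-3-1, expanding outward from the peak — single-peaked.
Every ranking is single-peaked on this axis.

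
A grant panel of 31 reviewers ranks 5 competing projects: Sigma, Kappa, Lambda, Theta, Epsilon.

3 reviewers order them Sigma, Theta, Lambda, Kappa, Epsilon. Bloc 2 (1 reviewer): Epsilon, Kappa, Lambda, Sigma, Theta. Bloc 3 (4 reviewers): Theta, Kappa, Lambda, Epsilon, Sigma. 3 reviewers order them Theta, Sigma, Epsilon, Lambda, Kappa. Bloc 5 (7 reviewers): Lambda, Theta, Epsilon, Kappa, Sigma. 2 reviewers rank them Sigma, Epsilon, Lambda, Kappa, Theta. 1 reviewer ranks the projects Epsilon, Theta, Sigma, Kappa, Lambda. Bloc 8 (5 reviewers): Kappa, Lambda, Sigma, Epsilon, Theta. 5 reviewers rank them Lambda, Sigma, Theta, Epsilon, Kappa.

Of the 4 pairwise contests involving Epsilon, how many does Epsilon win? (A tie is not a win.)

1

Epsilon against each rival (31 reviewers):
Epsilon vs Sigma: 1+4+7+1 = 13 for Epsilon, 18 for Sigma — Sigma by 18–13.
Epsilon vs Kappa: Epsilon preferred on 1+3+7+2+1+5 = 19 ballots; Epsilon wins 19–12.
Epsilon–Lambda: Lambda 24–7.
Epsilon vs Theta: Epsilon preferred on 1+2+1+5 = 9 ballots; Theta wins 22–9.
Epsilon beats Kappa; loses to Sigma, Lambda, Theta — 1 pairwise win.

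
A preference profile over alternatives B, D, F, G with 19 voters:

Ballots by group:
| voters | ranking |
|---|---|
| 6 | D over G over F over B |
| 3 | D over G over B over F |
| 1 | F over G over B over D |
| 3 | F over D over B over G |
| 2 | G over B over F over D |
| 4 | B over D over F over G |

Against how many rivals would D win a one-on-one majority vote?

3

D against each rival (19 voters):
D vs B: 12 to 7, D.
D vs F: D preferred on 6+3+4 = 13 ballots; D wins 13–6.
D vs G: D, 16–3.
D beats B, F, G — 3 pairwise wins.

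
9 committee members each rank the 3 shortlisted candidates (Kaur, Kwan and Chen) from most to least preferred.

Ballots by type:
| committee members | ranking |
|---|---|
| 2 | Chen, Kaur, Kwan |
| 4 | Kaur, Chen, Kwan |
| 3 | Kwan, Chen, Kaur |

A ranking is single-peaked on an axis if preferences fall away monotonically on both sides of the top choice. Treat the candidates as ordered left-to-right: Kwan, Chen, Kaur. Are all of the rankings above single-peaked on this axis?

Axis positions: Kwan=1, Chen=2, Kaur=3.
Type 1 (peak Chen at position 2): ranking walks positions 2-3-1, expanding outward from the peak — single-peaked.
Type 2 (peak Kaur at position 3): ranking walks positions 3-2-1, expanding outward from the peak — single-peaked.
Type 3 (peak Kwan at position 1): ranking walks positions 1-2-3, expanding outward from the peak — single-peaked.
Every ranking is single-peaked on this axis.

yes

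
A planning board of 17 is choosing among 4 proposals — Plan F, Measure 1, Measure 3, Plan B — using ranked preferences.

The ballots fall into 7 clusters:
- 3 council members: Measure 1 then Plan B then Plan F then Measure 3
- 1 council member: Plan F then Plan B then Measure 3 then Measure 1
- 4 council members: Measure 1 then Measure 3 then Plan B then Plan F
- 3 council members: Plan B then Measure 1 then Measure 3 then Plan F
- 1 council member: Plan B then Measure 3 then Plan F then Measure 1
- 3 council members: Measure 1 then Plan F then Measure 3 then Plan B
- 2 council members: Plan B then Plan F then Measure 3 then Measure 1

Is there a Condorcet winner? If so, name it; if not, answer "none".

Measure 1

Pairwise majorities:
Plan F–Measure 1: Measure 1 13–4.
Plan F vs Measure 3: Plan F wins 9–8.
Plan F–Plan B: Plan B 13–4.
Measure 1–Measure 3: Measure 1 13–4.
Measure 1–Plan B: Measure 1 10–7.
Measure 3 vs Plan B: Plan B wins 10–7.
Measure 1 wins every pairwise contest, so Measure 1 is the Condorcet winner.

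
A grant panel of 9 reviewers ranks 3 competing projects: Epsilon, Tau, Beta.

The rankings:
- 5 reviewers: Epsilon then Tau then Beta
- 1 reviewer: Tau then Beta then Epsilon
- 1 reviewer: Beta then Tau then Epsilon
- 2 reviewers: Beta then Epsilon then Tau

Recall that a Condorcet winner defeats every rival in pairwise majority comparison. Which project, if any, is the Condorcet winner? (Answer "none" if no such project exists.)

Epsilon

Head-to-head results (9 reviewers):
Epsilon vs Tau: Epsilon preferred on 5+2 = 7 ballots; Epsilon wins 7–2.
Epsilon vs Beta: 5 to 4, Epsilon.
Tau vs Beta: Tau preferred on 5+1 = 6 ballots; Tau wins 6–3.
Epsilon defeats every rival head-to-head and is the Condorcet winner.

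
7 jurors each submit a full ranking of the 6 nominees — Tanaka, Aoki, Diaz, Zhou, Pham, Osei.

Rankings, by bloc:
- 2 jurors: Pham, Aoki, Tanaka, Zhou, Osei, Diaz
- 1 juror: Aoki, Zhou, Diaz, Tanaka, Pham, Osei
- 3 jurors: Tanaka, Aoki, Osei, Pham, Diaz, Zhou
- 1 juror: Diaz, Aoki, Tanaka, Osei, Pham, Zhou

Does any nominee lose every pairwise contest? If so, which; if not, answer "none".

Head-to-head results (7 jurors):
Tanaka vs Aoki: 3 to 4, Aoki.
Tanaka vs Diaz: 5 to 2, Tanaka.
Tanaka vs Zhou: 6 to 1, Tanaka.
Tanaka vs Pham: 5 to 2, Tanaka.
Tanaka vs Osei: Tanaka is ranked higher on 2+1+3+1 = 7 ballots, Osei on 0. Tanaka wins 7–0.
Aoki vs Diaz: Aoki preferred on 2+1+3 = 6 ballots; Aoki wins 6–1.
Aoki vs Zhou: Aoki is ranked higher on 2+1+3+1 = 7 ballots, Zhou on 0. Aoki wins 7–0.
Aoki vs Pham: 5 to 2, Aoki.
Aoki–Osei: Aoki 7–0.
Diaz vs Zhou: Diaz, 4–3.
Diaz vs Pham: Pham wins 5–2.
Diaz vs Osei: Diaz preferred on 1+1 = 2 ballots; Osei wins 5–2.
Zhou vs Pham: 1 for Zhou, 6 for Pham — Pham by 6–1.
Zhou vs Osei: Osei wins 4–3.
Pham vs Osei: 3 to 4, Osei.
Zhou is beaten in every head-to-head and is the Condorcet loser.

Zhou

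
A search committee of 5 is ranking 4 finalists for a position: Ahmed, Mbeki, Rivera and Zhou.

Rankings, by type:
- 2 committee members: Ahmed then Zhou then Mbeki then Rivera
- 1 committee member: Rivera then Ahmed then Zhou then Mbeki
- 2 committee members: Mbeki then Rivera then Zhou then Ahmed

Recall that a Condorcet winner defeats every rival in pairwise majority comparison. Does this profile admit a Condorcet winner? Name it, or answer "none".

Pairwise majorities:
Ahmed vs Mbeki: Ahmed is ranked higher on 2+1 = 3 ballots, Mbeki on 2. Ahmed wins 3–2.
Ahmed vs Rivera: 2 to 3, Rivera.
Ahmed vs Zhou: 3 to 2, Ahmed.
Mbeki vs Rivera: Mbeki preferred on 2+2 = 4 ballots; Mbeki wins 4–1.
Mbeki vs Zhou: 2 for Mbeki, 3 for Zhou — Zhou by 3–2.
Rivera vs Zhou: 1+2 = 3 for Rivera, 2 for Zhou — Rivera by 3–2.
No candidate is unbeaten: Ahmed loses to Rivera; Mbeki loses to Ahmed; Rivera loses to Mbeki; Zhou loses to Ahmed. In particular Ahmed beats Mbeki beats Rivera beats Ahmed is a majority cycle — no Condorcet winner exists.

none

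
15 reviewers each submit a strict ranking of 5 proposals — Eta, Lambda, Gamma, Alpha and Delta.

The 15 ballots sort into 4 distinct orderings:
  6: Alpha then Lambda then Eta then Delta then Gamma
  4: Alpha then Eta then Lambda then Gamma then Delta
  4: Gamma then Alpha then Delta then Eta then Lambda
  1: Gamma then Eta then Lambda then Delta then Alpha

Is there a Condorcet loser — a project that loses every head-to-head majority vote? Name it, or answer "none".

Pairwise majorities:
Eta vs Lambda: Eta, 9–6.
Eta vs Gamma: Eta wins 10–5.
Eta vs Alpha: 1 for Eta, 14 for Alpha — Alpha by 14–1.
Eta vs Delta: Eta wins 11–4.
Lambda–Gamma: Lambda 10–5.
Lambda vs Alpha: Lambda preferred on 1 ballot; Alpha wins 14–1.
Lambda vs Delta: Lambda wins 11–4.
Gamma–Alpha: Alpha 10–5.
Gamma vs Delta: 9 to 6, Gamma.
Alpha vs Delta: Alpha is ranked higher on 6+4+4 = 14 ballots, Delta on 1. Alpha wins 14–1.
Delta loses to every other project — it is the Condorcet loser.

Delta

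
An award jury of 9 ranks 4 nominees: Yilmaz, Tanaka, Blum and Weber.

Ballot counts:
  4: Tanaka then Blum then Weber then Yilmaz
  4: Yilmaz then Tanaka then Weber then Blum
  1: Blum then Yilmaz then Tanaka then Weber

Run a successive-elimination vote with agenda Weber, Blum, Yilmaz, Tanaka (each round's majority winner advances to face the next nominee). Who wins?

Tanaka

Round 1: Weber vs Blum — 4–5, Blum advances.
Round 2: Blum vs Yilmaz — 5–4, Blum advances.
Round 3: Blum vs Tanaka — 1–8, Tanaka advances.
Tanaka survives the agenda.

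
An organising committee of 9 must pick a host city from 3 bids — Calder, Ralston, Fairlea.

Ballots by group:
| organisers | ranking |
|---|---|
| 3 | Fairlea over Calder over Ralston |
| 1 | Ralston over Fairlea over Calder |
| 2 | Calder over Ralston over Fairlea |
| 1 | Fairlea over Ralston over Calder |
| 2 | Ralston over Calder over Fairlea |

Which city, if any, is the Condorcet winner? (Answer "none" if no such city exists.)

Pairwise majorities:
Calder vs Ralston: Calder preferred on 3+2 = 5 ballots; Calder wins 5–4.
Calder vs Fairlea: Calder preferred on 2+2 = 4 ballots; Fairlea wins 5–4.
Ralston vs Fairlea: 1+2+2 = 5 for Ralston, 4 for Fairlea — Ralston by 5–4.
Each city drops at least one matchup (Calder loses to Fairlea; Ralston loses to Calder; Fairlea loses to Ralston); the cycle Calder → Ralston → Fairlea → Calder rules out a Condorcet winner.

none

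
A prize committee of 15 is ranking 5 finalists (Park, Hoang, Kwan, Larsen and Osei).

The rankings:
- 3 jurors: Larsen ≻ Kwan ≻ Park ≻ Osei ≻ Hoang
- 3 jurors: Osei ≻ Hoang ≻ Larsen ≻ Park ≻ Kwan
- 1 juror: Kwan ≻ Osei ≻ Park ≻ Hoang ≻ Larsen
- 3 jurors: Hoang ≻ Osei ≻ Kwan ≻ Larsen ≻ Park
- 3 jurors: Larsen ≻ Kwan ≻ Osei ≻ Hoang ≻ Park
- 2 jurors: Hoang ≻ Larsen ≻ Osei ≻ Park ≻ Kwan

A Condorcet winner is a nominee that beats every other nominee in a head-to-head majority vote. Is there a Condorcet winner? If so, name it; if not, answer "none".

none

Head-to-head results (15 jurors):
Park vs Hoang: Park preferred on 3+1 = 4 ballots; Hoang wins 11–4.
Park vs Kwan: 3+2 = 5 for Park, 10 for Kwan — Kwan by 10–5.
Park vs Larsen: 1 to 14, Larsen.
Park vs Osei: Park preferred on 3 ballots; Osei wins 12–3.
Hoang vs Kwan: Hoang preferred on 3+3+2 = 8 ballots; Hoang wins 8–7.
Hoang vs Larsen: 3+1+3+2 = 9 for Hoang, 6 for Larsen — Hoang by 9–6.
Hoang vs Osei: 5 to 10, Osei.
Kwan vs Larsen: Kwan preferred on 1+3 = 4 ballots; Larsen wins 11–4.
Kwan vs Osei: 3+1+3 = 7 for Kwan, 8 for Osei — Osei by 8–7.
Larsen vs Osei: Larsen preferred on 3+3+2 = 8 ballots; Larsen wins 8–7.
Each nominee drops at least one matchup (Park loses to Hoang; Hoang loses to Osei; Kwan loses to Hoang; Larsen loses to Hoang; Osei loses to Larsen); the cycle Hoang beats Larsen beats Osei beats Hoang rules out a Condorcet winner.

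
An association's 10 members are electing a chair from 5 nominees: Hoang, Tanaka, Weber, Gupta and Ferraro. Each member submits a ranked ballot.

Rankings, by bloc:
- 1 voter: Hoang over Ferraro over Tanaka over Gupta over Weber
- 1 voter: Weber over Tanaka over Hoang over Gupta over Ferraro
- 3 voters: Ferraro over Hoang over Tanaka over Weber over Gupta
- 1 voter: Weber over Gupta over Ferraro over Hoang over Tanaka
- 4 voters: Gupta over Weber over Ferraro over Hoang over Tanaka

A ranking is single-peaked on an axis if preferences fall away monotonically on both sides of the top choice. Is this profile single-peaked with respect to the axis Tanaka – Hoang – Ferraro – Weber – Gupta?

Axis positions: Tanaka=1, Hoang=2, Ferraro=3, Weber=4, Gupta=5.
Bloc 1: ranking walks positions 2-3-1-5-4; Gupta is ranked above Weber even though Weber lies between Gupta and the peak Hoang on the axis — preferences dip and rise again. Not single-peaked.
Bloc 2: ranking walks positions 4-1-2-5-3; Tanaka is ranked above Ferraro even though Ferraro lies between Tanaka and the peak Weber on the axis — preferences dip and rise again. Not single-peaked.
Bloc 3 (peak Ferraro at position 3): ranking walks positions 3-2-1-4-5, expanding outward from the peak — single-peaked.
Bloc 4 (peak Weber at position 4): ranking walks positions 4-5-3-2-1, expanding outward from the peak — single-peaked.
Bloc 5 (peak Gupta at position 5): ranking walks positions 5-4-3-2-1, expanding outward from the peak — single-peaked.
Bloc 1 violates single-peakedness, so the profile is not single-peaked on this axis.

no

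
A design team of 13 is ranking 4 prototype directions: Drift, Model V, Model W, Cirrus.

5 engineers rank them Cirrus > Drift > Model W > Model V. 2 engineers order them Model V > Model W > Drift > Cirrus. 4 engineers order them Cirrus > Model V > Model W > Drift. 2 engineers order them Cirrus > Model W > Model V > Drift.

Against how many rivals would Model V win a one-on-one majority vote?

Model V against each rival (13 engineers):
Model V vs Drift: Model V wins 8–5.
Model V vs Model W: 6 to 7, Model W.
Model V–Cirrus: Cirrus 11–2.
Model V beats Drift; loses to Model W, Cirrus — 1 pairwise win.

1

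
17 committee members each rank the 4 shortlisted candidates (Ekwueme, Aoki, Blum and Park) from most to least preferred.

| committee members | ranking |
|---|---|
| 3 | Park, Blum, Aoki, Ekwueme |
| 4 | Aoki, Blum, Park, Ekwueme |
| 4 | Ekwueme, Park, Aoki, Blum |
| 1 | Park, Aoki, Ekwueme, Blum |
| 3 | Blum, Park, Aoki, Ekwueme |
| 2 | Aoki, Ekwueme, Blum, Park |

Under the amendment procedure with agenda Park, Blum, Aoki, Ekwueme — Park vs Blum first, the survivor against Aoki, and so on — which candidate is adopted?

Aoki

Round 1: Park vs Blum — 8–9, Blum advances.
Round 2: Blum vs Aoki — 6–11, Aoki advances.
Round 3: Aoki vs Ekwueme — 13–4, Aoki advances.
The agenda winner is Aoki.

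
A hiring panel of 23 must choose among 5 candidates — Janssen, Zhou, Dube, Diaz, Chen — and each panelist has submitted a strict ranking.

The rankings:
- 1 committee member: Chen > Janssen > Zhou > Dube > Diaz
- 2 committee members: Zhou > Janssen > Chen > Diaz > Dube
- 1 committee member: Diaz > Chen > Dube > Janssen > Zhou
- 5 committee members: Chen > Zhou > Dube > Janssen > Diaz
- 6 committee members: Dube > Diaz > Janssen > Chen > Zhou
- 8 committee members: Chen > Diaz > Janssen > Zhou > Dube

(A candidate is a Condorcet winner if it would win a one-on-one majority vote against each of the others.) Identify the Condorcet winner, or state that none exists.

Head-to-head results (23 committee members):
Janssen vs Zhou: 16 to 7, Janssen.
Janssen vs Dube: 1+2+8 = 11 for Janssen, 12 for Dube — Dube by 12–11.
Janssen vs Diaz: Janssen preferred on 1+2+5 = 8 ballots; Diaz wins 15–8.
Janssen vs Chen: Janssen preferred on 2+6 = 8 ballots; Chen wins 15–8.
Zhou vs Dube: 1+2+5+8 = 16 for Zhou, 7 for Dube — Zhou by 16–7.
Zhou vs Diaz: Zhou is ranked higher on 1+2+5 = 8 ballots, Diaz on 15. Diaz wins 15–8.
Zhou vs Chen: Zhou is ranked higher on 2 ballots, Chen on 21. Chen wins 21–2.
Dube vs Diaz: 12 to 11, Dube.
Dube vs Chen: 6 to 17, Chen.
Diaz vs Chen: 7 to 16, Chen.
Chen wins every pairwise contest, so Chen is the Condorcet winner.

Chen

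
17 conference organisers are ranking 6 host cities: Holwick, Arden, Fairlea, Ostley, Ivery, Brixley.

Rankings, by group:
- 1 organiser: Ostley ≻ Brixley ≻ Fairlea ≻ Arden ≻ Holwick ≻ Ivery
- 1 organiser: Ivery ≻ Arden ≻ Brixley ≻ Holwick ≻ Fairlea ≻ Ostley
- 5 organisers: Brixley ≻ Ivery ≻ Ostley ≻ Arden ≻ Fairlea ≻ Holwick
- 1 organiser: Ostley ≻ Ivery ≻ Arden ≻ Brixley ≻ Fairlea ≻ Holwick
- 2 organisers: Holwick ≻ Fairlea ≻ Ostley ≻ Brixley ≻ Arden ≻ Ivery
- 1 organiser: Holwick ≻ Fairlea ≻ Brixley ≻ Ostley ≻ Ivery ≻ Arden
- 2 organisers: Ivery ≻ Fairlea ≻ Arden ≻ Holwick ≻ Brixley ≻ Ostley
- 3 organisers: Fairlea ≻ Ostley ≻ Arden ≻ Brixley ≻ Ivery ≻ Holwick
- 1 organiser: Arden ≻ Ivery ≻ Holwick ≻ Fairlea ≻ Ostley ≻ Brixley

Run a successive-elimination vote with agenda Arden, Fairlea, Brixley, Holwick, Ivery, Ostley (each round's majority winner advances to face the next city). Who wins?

Ivery

Round 1: Arden vs Fairlea — 8–9, Fairlea advances.
Round 2: Fairlea vs Brixley — 9–8, Fairlea advances.
Round 3: Fairlea vs Holwick — 12–5, Fairlea advances.
Round 4: Fairlea vs Ivery — 7–10, Ivery advances.
Round 5: Ivery vs Ostley — 9–8, Ivery advances.
Ivery survives the agenda.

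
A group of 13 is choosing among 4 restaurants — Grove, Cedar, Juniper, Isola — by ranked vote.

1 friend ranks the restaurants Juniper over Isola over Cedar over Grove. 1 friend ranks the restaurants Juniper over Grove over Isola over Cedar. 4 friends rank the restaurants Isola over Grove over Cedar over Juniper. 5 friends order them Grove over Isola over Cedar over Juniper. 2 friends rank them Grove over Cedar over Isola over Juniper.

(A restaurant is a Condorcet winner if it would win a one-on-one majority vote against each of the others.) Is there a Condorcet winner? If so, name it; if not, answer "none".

Grove

Head-to-head results (13 friends):
Grove vs Cedar: 12 to 1, Grove.
Grove vs Juniper: 4+5+2 = 11 for Grove, 2 for Juniper — Grove by 11–2.
Grove vs Isola: 1+5+2 = 8 for Grove, 5 for Isola — Grove by 8–5.
Cedar vs Juniper: Cedar preferred on 4+5+2 = 11 ballots; Cedar wins 11–2.
Cedar vs Isola: Cedar preferred on 2 ballots; Isola wins 11–2.
Juniper vs Isola: 2 to 11, Isola.
Grove wins every pairwise contest, so Grove is the Condorcet winner.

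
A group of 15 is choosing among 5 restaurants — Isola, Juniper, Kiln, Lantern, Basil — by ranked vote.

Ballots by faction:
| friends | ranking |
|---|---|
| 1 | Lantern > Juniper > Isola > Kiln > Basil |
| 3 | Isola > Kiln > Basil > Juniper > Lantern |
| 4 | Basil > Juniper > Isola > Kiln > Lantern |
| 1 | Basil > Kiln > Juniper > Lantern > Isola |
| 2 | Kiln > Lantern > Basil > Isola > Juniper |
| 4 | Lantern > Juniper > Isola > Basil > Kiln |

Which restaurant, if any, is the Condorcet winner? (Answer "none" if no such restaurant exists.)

none

Check each pair by majority over 15 ballots:
Isola vs Juniper: Isola preferred on 3+2 = 5 ballots; Juniper wins 10–5.
Isola vs Kiln: 1+3+4+4 = 12 for Isola, 3 for Kiln — Isola by 12–3.
Isola vs Lantern: 3+4 = 7 for Isola, 8 for Lantern — Lantern by 8–7.
Isola vs Basil: Isola is ranked higher on 1+3+4 = 8 ballots, Basil on 7. Isola wins 8–7.
Juniper vs Kiln: Juniper preferred on 1+4+4 = 9 ballots; Juniper wins 9–6.
Juniper vs Lantern: Juniper, 8–7.
Juniper–Basil: Basil 10–5.
Kiln vs Lantern: Kiln preferred on 3+4+1+2 = 10 ballots; Kiln wins 10–5.
Kiln vs Basil: 6 to 9, Basil.
Lantern vs Basil: Lantern preferred on 1+2+4 = 7 ballots; Basil wins 8–7.
Each restaurant drops at least one matchup (Isola loses to Juniper; Juniper loses to Basil; Kiln loses to Isola; Lantern loses to Juniper; Basil loses to Isola); the cycle Isola > Kiln > Lantern > Isola rules out a Condorcet winner.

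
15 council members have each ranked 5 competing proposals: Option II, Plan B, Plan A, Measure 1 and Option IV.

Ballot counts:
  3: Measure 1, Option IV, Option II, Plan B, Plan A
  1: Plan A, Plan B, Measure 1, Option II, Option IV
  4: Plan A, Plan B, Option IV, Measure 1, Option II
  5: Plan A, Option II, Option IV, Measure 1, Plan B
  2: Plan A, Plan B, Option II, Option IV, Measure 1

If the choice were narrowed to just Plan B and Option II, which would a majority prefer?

Option II

Ballots ranking Plan B above Option II: 1 + 4 + 2 = 7.
Ballots ranking Option II above Plan B: 15 − 7 = 8.
Option II wins the head-to-head 8–7.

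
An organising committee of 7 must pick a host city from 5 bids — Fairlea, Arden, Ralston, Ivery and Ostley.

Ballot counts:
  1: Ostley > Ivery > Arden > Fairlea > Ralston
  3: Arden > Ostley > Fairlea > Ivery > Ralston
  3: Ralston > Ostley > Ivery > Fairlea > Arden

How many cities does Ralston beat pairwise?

0

Ralston against each rival (7 organisers):
Ralston vs Fairlea: Fairlea, 4–3.
Ralston vs Arden: 3 to 4, Arden.
Ralston vs Ivery: 3 for Ralston, 4 for Ivery — Ivery by 4–3.
Ralston vs Ostley: Ostley wins 4–3.
Ralston beats no one; loses to Fairlea, Arden, Ivery, Ostley — 0 pairwise wins.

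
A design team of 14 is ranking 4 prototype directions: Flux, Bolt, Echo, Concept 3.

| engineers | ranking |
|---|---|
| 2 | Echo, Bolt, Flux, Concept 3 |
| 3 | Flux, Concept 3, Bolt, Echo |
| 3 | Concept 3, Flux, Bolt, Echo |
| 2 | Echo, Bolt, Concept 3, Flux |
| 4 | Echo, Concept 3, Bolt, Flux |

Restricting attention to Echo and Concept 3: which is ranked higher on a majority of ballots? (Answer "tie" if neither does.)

Echo

Ballots ranking Echo above Concept 3: 2 + 2 + 4 = 8.
Ballots ranking Concept 3 above Echo: 14 − 8 = 6.
Echo wins the head-to-head 8–6.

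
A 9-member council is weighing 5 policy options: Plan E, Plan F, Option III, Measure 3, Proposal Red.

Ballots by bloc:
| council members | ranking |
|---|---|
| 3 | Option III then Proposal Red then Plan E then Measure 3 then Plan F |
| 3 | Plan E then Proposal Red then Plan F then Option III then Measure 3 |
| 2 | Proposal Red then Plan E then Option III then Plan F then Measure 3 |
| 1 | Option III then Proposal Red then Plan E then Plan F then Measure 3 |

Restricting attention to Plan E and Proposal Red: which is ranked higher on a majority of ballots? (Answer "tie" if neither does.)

Proposal Red

Ballots ranking Plan E above Proposal Red: 3.
Ballots ranking Proposal Red above Plan E: 9 − 3 = 6.
Proposal Red wins the head-to-head 6–3.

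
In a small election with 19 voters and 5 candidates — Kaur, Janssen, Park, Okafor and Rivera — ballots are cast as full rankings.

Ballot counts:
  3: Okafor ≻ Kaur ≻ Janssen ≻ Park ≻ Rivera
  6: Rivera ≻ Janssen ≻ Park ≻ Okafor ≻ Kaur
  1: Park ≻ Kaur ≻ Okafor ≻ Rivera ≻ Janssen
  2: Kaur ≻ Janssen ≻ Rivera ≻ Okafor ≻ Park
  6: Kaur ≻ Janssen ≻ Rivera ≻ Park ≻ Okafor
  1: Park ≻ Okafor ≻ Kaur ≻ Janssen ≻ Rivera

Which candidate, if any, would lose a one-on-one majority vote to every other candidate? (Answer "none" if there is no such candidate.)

none

Head-to-head results (19 voters):
Kaur vs Janssen: Kaur, 13–6.
Kaur vs Park: Kaur preferred on 3+2+6 = 11 ballots; Kaur wins 11–8.
Kaur vs Okafor: Kaur is ranked higher on 1+2+6 = 9 ballots, Okafor on 10. Okafor wins 10–9.
Kaur vs Rivera: Kaur preferred on 3+1+2+6+1 = 13 ballots; Kaur wins 13–6.
Janssen vs Park: Janssen preferred on 3+6+2+6 = 17 ballots; Janssen wins 17–2.
Janssen vs Okafor: 14 to 5, Janssen.
Janssen vs Rivera: Janssen preferred on 3+2+6+1 = 12 ballots; Janssen wins 12–7.
Park vs Okafor: 14 to 5, Park.
Park vs Rivera: Park preferred on 3+1+1 = 5 ballots; Rivera wins 14–5.
Okafor–Rivera: Rivera 14–5.
Each candidate has at least one pairwise win (Kaur beats Janssen; Janssen beats Park; Park beats Okafor; Okafor beats Kaur; Rivera beats Park) — no Condorcet loser.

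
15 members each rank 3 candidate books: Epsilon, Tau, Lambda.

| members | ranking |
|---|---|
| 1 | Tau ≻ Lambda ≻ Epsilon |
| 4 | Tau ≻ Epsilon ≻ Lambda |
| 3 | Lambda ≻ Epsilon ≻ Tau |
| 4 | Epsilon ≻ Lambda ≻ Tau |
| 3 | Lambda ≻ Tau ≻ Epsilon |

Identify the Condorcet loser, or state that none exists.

none

Pairwise majorities:
Epsilon vs Tau: Epsilon preferred on 3+4 = 7 ballots; Tau wins 8–7.
Epsilon vs Lambda: Epsilon is ranked higher on 4+4 = 8 ballots, Lambda on 7. Epsilon wins 8–7.
Tau vs Lambda: Lambda wins 10–5.
Every book wins at least one matchup (Epsilon beats Lambda; Tau beats Epsilon; Lambda beats Tau), so there is no Condorcet loser.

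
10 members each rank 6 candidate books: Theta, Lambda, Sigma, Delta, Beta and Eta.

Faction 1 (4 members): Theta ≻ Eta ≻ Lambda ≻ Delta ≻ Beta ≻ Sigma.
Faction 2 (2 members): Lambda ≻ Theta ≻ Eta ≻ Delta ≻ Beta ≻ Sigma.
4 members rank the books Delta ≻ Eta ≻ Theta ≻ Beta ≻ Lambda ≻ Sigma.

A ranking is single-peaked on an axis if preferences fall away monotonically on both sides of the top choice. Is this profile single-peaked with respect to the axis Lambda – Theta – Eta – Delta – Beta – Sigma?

yes

Axis positions: Lambda=1, Theta=2, Eta=3, Delta=4, Beta=5, Sigma=6.
Faction 1 (peak Theta at position 2): ranking walks positions 2-3-1-4-5-6, expanding outward from the peak — single-peaked.
Faction 2 (peak Lambda at position 1): ranking walks positions 1-2-3-4-5-6, expanding outward from the peak — single-peaked.
Faction 3 (peak Delta at position 4): ranking walks positions 4-3-2-5-1-6, expanding outward from the peak — single-peaked.
Every ranking is single-peaked on this axis.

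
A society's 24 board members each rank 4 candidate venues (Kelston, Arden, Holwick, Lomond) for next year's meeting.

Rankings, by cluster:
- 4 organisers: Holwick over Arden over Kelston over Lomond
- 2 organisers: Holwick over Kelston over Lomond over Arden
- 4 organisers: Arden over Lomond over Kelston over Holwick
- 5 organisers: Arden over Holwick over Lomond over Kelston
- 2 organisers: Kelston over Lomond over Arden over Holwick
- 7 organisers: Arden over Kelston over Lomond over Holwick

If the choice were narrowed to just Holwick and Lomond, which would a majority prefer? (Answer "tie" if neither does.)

Lomond

Ballots ranking Holwick above Lomond: 4 + 2 + 5 = 11.
Ballots ranking Lomond above Holwick: 24 − 11 = 13.
Lomond wins the head-to-head 13–11.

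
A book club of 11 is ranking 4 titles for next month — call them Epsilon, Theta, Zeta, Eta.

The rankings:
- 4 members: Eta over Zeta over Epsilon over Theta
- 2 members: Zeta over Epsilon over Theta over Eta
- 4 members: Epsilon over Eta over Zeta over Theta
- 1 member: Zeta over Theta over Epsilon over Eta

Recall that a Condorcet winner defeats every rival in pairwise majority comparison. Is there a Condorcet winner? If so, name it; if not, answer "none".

none

Check each pair by majority over 11 ballots:
Epsilon vs Theta: Epsilon is ranked higher on 4+2+4 = 10 ballots, Theta on 1. Epsilon wins 10–1.
Epsilon vs Zeta: 4 to 7, Zeta.
Epsilon vs Eta: 2+4+1 = 7 for Epsilon, 4 for Eta — Epsilon by 7–4.
Theta vs Zeta: Theta is ranked higher on 0 ballots, Zeta on 11. Zeta wins 11–0.
Theta vs Eta: 3 to 8, Eta.
Zeta vs Eta: 2+1 = 3 for Zeta, 8 for Eta — Eta by 8–3.
Each book drops at least one matchup (Epsilon loses to Zeta; Theta loses to Epsilon; Zeta loses to Eta; Eta loses to Epsilon); the cycle Epsilon → Eta → Zeta → Epsilon rules out a Condorcet winner.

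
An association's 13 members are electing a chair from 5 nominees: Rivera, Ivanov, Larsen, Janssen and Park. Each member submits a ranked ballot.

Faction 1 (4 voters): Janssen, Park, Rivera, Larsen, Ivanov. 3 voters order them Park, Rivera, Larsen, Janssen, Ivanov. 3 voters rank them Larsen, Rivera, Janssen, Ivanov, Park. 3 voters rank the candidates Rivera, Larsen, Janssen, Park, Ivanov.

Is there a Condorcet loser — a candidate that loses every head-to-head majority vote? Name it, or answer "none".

Head-to-head results (13 voters):
Rivera vs Ivanov: Rivera, 13–0.
Rivera vs Larsen: 10 to 3, Rivera.
Rivera vs Janssen: Rivera wins 9–4.
Rivera vs Park: 6 to 7, Park.
Ivanov–Larsen: Larsen 13–0.
Ivanov vs Janssen: Ivanov preferred on 0 ballots; Janssen wins 13–0.
Ivanov vs Park: Park wins 10–3.
Larsen vs Janssen: Larsen, 9–4.
Larsen vs Park: 3+3 = 6 for Larsen, 7 for Park — Park by 7–6.
Janssen–Park: Janssen 10–3.
Ivanov loses to every other candidate — it is the Condorcet loser.

Ivanov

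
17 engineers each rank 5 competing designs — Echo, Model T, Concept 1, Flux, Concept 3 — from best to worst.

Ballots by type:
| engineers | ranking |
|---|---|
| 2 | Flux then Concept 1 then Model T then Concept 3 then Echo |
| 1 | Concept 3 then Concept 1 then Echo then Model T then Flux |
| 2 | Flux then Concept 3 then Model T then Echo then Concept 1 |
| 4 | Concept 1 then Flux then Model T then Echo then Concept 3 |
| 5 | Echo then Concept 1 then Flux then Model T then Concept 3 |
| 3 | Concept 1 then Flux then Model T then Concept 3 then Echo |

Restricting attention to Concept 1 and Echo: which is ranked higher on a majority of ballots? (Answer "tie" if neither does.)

Ballots ranking Concept 1 above Echo: 2 + 1 + 4 + 3 = 10.
Ballots ranking Echo above Concept 1: 17 − 10 = 7.
Concept 1 wins the head-to-head 10–7.

Concept 1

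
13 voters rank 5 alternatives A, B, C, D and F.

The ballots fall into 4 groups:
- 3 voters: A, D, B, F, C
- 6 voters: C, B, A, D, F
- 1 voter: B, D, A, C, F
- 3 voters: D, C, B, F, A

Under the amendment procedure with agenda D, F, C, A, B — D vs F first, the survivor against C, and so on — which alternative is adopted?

B

Round 1: D vs F — 13–0, D advances.
Round 2: D vs C — 7–6, D advances.
Round 3: D vs A — 4–9, A advances.
Round 4: A vs B — 3–10, B advances.
The agenda winner is B.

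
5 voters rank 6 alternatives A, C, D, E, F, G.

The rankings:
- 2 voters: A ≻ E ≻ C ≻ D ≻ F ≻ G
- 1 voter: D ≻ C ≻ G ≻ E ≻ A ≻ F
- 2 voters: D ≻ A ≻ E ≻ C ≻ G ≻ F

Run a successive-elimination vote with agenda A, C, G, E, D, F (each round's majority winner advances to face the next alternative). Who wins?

D

Round 1: A vs C — 4–1, A advances.
Round 2: A vs G — 4–1, A advances.
Round 3: A vs E — 4–1, A advances.
Round 4: A vs D — 2–3, D advances.
Round 5: D vs F — 5–0, D advances.
D survives the agenda.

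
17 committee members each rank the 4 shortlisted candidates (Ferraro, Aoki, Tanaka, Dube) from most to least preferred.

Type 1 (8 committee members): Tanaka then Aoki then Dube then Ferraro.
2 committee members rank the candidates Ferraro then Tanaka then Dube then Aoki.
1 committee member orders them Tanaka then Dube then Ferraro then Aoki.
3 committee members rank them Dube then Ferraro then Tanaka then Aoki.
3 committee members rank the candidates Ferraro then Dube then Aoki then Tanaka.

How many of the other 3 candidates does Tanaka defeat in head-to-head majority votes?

3

Tanaka against each rival (17 committee members):
Tanaka vs Ferraro: 8+1 = 9 for Tanaka, 8 for Ferraro — Tanaka by 9–8.
Tanaka vs Aoki: Tanaka wins 14–3.
Tanaka–Dube: Tanaka 11–6.
Tanaka beats Ferraro, Aoki, Dube — 3 pairwise wins.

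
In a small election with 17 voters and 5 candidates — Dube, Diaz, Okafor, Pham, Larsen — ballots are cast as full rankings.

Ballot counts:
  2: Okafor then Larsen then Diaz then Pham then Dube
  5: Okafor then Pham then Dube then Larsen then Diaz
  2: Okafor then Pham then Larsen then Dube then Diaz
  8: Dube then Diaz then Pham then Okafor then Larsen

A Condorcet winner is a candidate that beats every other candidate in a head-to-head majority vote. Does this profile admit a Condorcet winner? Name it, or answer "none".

Okafor

Head-to-head results (17 voters):
Dube–Diaz: Dube 15–2.
Dube vs Okafor: 8 for Dube, 9 for Okafor — Okafor by 9–8.
Dube vs Pham: Pham wins 9–8.
Dube vs Larsen: Dube, 13–4.
Diaz vs Okafor: Okafor wins 9–8.
Diaz vs Pham: Diaz, 10–7.
Diaz vs Larsen: Larsen, 9–8.
Okafor vs Pham: 2+5+2 = 9 for Okafor, 8 for Pham — Okafor by 9–8.
Okafor vs Larsen: 2+5+2+8 = 17 for Okafor, 0 for Larsen — Okafor by 17–0.
Pham–Larsen: Pham 15–2.
Okafor beats each of Dube, Diaz, Pham, Larsen — Okafor is the Condorcet winner.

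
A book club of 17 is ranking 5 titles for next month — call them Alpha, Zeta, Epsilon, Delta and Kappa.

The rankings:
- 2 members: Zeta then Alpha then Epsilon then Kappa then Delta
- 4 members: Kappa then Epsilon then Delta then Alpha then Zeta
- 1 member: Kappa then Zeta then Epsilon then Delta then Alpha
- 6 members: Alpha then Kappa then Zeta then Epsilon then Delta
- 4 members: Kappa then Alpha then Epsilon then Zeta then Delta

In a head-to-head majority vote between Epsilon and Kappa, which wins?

Ballots ranking Epsilon above Kappa: 2.
Ballots ranking Kappa above Epsilon: 17 − 2 = 15.
Kappa wins the head-to-head 15–2.

Kappa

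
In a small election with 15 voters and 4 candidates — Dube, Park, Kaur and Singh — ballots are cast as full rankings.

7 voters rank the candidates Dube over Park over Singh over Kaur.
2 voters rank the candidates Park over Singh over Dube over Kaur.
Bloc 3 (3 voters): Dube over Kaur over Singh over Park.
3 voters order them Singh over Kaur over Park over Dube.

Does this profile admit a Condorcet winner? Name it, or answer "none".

Dube

Head-to-head results (15 voters):
Dube vs Park: 7+3 = 10 for Dube, 5 for Park — Dube by 10–5.
Dube vs Kaur: Dube is ranked higher on 7+2+3 = 12 ballots, Kaur on 3. Dube wins 12–3.
Dube vs Singh: 7+3 = 10 for Dube, 5 for Singh — Dube by 10–5.
Park vs Kaur: Park is ranked higher on 7+2 = 9 ballots, Kaur on 6. Park wins 9–6.
Park vs Singh: 9 to 6, Park.
Kaur vs Singh: Kaur is ranked higher on 3 ballots, Singh on 12. Singh wins 12–3.
Dube defeats every rival head-to-head and is the Condorcet winner.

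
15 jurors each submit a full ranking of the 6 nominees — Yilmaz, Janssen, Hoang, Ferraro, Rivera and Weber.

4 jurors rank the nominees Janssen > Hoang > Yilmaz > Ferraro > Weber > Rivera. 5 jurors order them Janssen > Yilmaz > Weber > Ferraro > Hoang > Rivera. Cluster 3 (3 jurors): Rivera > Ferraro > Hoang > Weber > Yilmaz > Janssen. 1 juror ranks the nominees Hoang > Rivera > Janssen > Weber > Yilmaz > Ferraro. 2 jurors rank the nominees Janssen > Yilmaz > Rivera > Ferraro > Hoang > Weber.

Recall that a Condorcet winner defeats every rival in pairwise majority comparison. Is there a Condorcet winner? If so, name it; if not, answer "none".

Janssen

Head-to-head results (15 jurors):
Yilmaz vs Janssen: Yilmaz preferred on 3 ballots; Janssen wins 12–3.
Yilmaz vs Hoang: Yilmaz preferred on 5+2 = 7 ballots; Hoang wins 8–7.
Yilmaz vs Ferraro: 12 to 3, Yilmaz.
Yilmaz vs Rivera: Yilmaz preferred on 4+5+2 = 11 ballots; Yilmaz wins 11–4.
Yilmaz–Weber: Yilmaz 11–4.
Janssen vs Hoang: Janssen is ranked higher on 4+5+2 = 11 ballots, Hoang on 4. Janssen wins 11–4.
Janssen vs Ferraro: Janssen wins 12–3.
Janssen vs Rivera: Janssen wins 11–4.
Janssen–Weber: Janssen 12–3.
Hoang vs Ferraro: Ferraro, 10–5.
Hoang vs Rivera: 4+5+1 = 10 for Hoang, 5 for Rivera — Hoang by 10–5.
Hoang–Weber: Hoang 10–5.
Ferraro–Rivera: Ferraro 9–6.
Ferraro vs Weber: Ferraro is ranked higher on 4+3+2 = 9 ballots, Weber on 6. Ferraro wins 9–6.
Rivera vs Weber: Rivera is ranked higher on 3+1+2 = 6 ballots, Weber on 9. Weber wins 9–6.
Janssen defeats every rival head-to-head and is the Condorcet winner.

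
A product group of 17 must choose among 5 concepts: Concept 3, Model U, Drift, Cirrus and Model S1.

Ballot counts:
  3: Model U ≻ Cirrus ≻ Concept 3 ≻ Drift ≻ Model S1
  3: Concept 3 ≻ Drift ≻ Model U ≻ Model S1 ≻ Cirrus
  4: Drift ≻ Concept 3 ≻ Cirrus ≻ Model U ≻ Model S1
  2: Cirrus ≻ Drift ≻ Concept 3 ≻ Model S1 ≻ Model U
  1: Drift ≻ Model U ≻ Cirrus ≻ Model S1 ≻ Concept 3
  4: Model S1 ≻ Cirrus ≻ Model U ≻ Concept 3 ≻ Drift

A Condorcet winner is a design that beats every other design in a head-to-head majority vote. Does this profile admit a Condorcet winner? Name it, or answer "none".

Pairwise majorities:
Concept 3 vs Model U: Concept 3, 9–8.
Concept 3 vs Drift: Concept 3 wins 10–7.
Concept 3 vs Cirrus: Cirrus, 10–7.
Concept 3 vs Model S1: Concept 3, 12–5.
Model U vs Drift: Drift, 10–7.
Model U vs Cirrus: Cirrus, 10–7.
Model U–Model S1: Model U 11–6.
Drift vs Cirrus: Cirrus, 9–8.
Drift vs Model S1: Drift wins 13–4.
Cirrus–Model S1: Cirrus 10–7.
Cirrus defeats every rival head-to-head and is the Condorcet winner.

Cirrus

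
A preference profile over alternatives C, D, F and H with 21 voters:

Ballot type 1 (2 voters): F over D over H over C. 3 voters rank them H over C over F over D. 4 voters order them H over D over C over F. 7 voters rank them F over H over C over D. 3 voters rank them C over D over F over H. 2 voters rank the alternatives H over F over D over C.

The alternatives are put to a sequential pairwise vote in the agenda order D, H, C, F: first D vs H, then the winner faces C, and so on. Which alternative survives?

F

Round 1: D vs H — 5–16, H advances.
Round 2: H vs C — 18–3, H advances.
Round 3: H vs F — 9–12, F advances.
F survives the agenda.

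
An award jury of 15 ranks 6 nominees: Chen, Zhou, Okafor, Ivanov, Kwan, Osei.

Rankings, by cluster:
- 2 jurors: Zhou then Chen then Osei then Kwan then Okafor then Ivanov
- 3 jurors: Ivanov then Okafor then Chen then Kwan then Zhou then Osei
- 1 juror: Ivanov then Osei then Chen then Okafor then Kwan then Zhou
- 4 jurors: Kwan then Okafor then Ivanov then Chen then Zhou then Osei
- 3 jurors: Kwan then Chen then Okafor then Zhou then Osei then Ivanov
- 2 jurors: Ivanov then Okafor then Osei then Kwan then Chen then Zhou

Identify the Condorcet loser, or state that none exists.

Head-to-head results (15 jurors):
Chen vs Zhou: Chen, 13–2.
Chen vs Okafor: Chen preferred on 2+1+3 = 6 ballots; Okafor wins 9–6.
Chen vs Ivanov: 2+3 = 5 for Chen, 10 for Ivanov — Ivanov by 10–5.
Chen vs Kwan: Chen preferred on 2+3+1 = 6 ballots; Kwan wins 9–6.
Chen vs Osei: Chen, 12–3.
Zhou–Okafor: Okafor 13–2.
Zhou vs Ivanov: Zhou preferred on 2+3 = 5 ballots; Ivanov wins 10–5.
Zhou vs Kwan: Zhou is ranked higher on 2 ballots, Kwan on 13. Kwan wins 13–2.
Zhou vs Osei: 2+3+4+3 = 12 for Zhou, 3 for Osei — Zhou by 12–3.
Okafor–Ivanov: Okafor 9–6.
Okafor–Kwan: Kwan 9–6.
Okafor vs Osei: Okafor wins 12–3.
Ivanov vs Kwan: 3+1+2 = 6 for Ivanov, 9 for Kwan — Kwan by 9–6.
Ivanov vs Osei: Ivanov wins 10–5.
Kwan vs Osei: Kwan preferred on 3+4+3 = 10 ballots; Kwan wins 10–5.
Osei loses to every other nominee — it is the Condorcet loser.

Osei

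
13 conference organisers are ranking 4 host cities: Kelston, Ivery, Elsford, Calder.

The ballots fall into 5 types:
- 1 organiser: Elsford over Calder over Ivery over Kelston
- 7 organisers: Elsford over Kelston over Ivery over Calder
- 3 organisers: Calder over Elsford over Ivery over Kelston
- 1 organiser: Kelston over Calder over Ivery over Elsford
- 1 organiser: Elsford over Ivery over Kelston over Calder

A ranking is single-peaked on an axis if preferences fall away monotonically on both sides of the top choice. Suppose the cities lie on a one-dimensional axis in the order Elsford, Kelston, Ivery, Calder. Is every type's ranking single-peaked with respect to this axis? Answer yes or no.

Axis positions: Elsford=1, Kelston=2, Ivery=3, Calder=4.
Type 1: ranking walks positions 1-4-3-2; Calder is ranked above Kelston even though Kelston lies between Calder and the peak Elsford on the axis — preferences dip and rise again. Not single-peaked.
Type 2 (peak Elsford at position 1): ranking walks positions 1-2-3-4, expanding outward from the peak — single-peaked.
Type 3: ranking walks positions 4-1-3-2; Elsford is ranked above Ivery even though Ivery lies between Elsford and the peak Calder on the axis — preferences dip and rise again. Not single-peaked.
Type 4: ranking walks positions 2-4-3-1; Calder is ranked above Ivery even though Ivery lies between Calder and the peak Kelston on the axis — preferences dip and rise again. Not single-peaked.
Type 5: ranking walks positions 1-3-2-4; Ivery is ranked above Kelston even though Kelston lies between Ivery and the peak Elsford on the axis — preferences dip and rise again. Not single-peaked.
Type 1 violates single-peakedness, so the profile is not single-peaked on this axis.

no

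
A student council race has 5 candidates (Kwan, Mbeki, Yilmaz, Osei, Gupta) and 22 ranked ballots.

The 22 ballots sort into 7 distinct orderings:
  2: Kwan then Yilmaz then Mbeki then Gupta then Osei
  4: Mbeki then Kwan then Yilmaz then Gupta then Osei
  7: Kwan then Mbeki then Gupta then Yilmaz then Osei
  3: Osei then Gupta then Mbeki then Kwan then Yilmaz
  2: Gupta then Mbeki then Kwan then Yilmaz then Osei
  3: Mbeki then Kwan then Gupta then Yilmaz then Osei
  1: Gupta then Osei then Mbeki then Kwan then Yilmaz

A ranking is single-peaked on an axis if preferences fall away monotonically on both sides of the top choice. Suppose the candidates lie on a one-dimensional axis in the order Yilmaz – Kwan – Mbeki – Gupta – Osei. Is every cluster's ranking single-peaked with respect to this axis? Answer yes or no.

Axis positions: Yilmaz=1, Kwan=2, Mbeki=3, Gupta=4, Osei=5.
Cluster 1 (peak Kwan at position 2): ranking walks positions 2-1-3-4-5, expanding outward from the peak — single-peaked.
Cluster 2 (peak Mbeki at position 3): ranking walks positions 3-2-1-4-5, expanding outward from the peak — single-peaked.
Cluster 3 (peak Kwan at position 2): ranking walks positions 2-3-4-1-5, expanding outward from the peak — single-peaked.
Cluster 4 (peak Osei at position 5): ranking walks positions 5-4-3-2-1, expanding outward from the peak — single-peaked.
Cluster 5 (peak Gupta at position 4): ranking walks positions 4-3-2-1-5, expanding outward from the peak — single-peaked.
Cluster 6 (peak Mbeki at position 3): ranking walks positions 3-2-4-1-5, expanding outward from the peak — single-peaked.
Cluster 7 (peak Gupta at position 4): ranking walks positions 4-5-3-2-1, expanding outward from the peak — single-peaked.
Every ranking is single-peaked on this axis.

yes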